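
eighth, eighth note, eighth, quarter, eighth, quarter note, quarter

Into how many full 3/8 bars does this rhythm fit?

One bar of 3/8 = 3 eighth notes.
Express everything in eighth notes: eighth = 1; eighth note = 1; eighth = 1; quarter = 2; eighth = 1; quarter note = 2; quarter = 2.
Total: 1 + 1 + 1 + 2 + 1 + 2 + 2 = 10.
10 ÷ 3 = 3 complete bars with 1 left over.

3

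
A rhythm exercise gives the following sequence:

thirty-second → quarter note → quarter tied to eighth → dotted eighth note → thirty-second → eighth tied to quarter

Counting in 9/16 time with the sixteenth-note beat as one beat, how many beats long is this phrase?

20

One sixteenth-note beat = 2 thirty-second notes.
In thirty-second notes: thirty-second = 1; quarter note = 8; quarter tied to eighth (quarter + eighth) = 12; dotted eighth note = 6; thirty-second = 1; eighth tied to quarter (eighth + quarter) = 12.
Adding: 1 + 8 + 12 + 6 + 1 + 12 = 40.
40 ÷ 2 = 20 beats.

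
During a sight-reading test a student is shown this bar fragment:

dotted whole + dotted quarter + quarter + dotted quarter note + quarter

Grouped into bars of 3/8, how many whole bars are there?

One bar of 3/8 = 3 eighth notes.
Each duration in eighth notes: dotted whole = 12; dotted quarter = 3; quarter = 2; dotted quarter note = 3; quarter = 2.
Total: 12 + 3 + 2 + 3 + 2 = 22.
22 ÷ 3 = 7 complete bars with 1 left over.

7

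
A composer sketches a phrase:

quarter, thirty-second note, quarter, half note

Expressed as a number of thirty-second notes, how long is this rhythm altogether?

33

Express everything in thirty-second notes: quarter = 8; thirty-second note = 1; quarter = 8; half note = 16.
Altogether 8 + 1 + 8 + 16 = 33 thirty-second notes.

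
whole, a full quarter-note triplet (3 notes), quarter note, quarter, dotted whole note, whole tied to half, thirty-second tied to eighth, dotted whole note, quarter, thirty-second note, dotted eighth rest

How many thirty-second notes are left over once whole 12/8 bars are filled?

One bar of 12/8 = 48 thirty-second notes.
In thirty-second notes: whole = 32; a full quarter-note triplet (3 notes) (three triplet quarters span one half) = 16; quarter note = 8; quarter = 8; dotted whole note = 48; whole tied to half (whole + half) = 48; thirty-second tied to eighth (thirty-second + eighth) = 5; dotted whole note = 48; quarter = 8; thirty-second note = 1; dotted eighth rest = 6.
Adding: 32 + 16 + 8 + 8 + 48 + 48 + 5 + 48 + 8 + 1 + 6 = 228.
228 ÷ 48 = 4 complete bars with 36 thirty-second notes remaining.

36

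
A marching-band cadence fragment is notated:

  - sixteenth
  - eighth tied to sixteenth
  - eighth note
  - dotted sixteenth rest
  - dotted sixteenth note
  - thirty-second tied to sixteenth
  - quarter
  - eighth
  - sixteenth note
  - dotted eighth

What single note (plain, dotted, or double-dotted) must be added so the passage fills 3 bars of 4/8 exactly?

double-dotted eighth note

3 bars of 4/8 = 48 thirty-second notes.
Express everything in thirty-second notes: sixteenth = 2; eighth tied to sixteenth (eighth + sixteenth) = 6; eighth note = 4; dotted sixteenth rest = 3; dotted sixteenth note = 3; thirty-second tied to sixteenth (thirty-second + sixteenth) = 3; quarter = 8; eighth = 4; sixteenth note = 2; dotted eighth = 6.
Total: 2 + 6 + 4 + 3 + 3 + 3 + 8 + 4 + 2 + 6 = 41.
Remaining: 48 − 41 = 7 thirty-second notes, which is a double-dotted eighth note.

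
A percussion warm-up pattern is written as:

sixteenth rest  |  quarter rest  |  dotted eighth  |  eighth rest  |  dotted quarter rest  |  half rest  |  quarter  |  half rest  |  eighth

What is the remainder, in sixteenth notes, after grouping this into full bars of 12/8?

One bar of 12/8 = 24 sixteenth notes.
Convert each value to sixteenth notes: sixteenth rest = 1; quarter rest = 4; dotted eighth = 3; eighth rest = 2; dotted quarter rest = 6; half rest = 8; quarter = 4; half rest = 8; eighth = 2.
Adding: 1 + 4 + 3 + 2 + 6 + 8 + 4 + 8 + 2 = 38.
38 ÷ 24 = 1 complete bar with 14 sixteenth notes remaining.

14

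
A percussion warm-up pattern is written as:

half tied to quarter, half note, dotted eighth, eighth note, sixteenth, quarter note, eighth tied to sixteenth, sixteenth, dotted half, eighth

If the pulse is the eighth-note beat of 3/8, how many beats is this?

One eighth-note beat = 2 sixteenth notes.
Each duration in sixteenth notes: half tied to quarter (half + quarter) = 12; half note = 8; dotted eighth = 3; eighth note = 2; sixteenth = 1; quarter note = 4; eighth tied to sixteenth (eighth + sixteenth) = 3; sixteenth = 1; dotted half = 12; eighth = 2.
Total: 12 + 8 + 3 + 2 + 1 + 4 + 3 + 1 + 12 + 2 = 48.
48 ÷ 2 = 24 beats.

24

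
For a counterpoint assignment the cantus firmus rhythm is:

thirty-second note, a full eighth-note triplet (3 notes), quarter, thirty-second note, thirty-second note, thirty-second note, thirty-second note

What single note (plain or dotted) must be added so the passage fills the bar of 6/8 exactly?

The bar of 6/8 = 24 thirty-second notes.
Each duration in thirty-second notes: thirty-second note = 1; a full eighth-note triplet (3 notes) (three triplet eighths span one quarter) = 8; quarter = 8; thirty-second note = 1; thirty-second note = 1; thirty-second note = 1; thirty-second note = 1.
Sum: 1 + 8 + 8 + 1 + 1 + 1 + 1 = 21.
Remaining: 24 − 21 = 3 thirty-second notes, which is a dotted sixteenth note.

dotted sixteenth note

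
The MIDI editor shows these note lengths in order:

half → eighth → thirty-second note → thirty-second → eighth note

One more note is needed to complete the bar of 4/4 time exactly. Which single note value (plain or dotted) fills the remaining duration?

dotted eighth note

The bar of 4/4 = 32 thirty-second notes.
Each duration in thirty-second notes: half = 16; eighth = 4; thirty-second note = 1; thirty-second = 1; eighth note = 4.
Altogether 16 + 4 + 1 + 1 + 4 = 26.
Remaining: 32 − 26 = 6 thirty-second notes, which is a dotted eighth note.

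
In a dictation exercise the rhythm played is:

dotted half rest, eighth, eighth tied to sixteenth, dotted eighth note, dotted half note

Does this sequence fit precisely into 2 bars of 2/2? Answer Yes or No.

One bar of 2/2 = 16 sixteenth notes, so 2 bars = 32.
Express everything in sixteenth notes: dotted half rest = 12; eighth = 2; eighth tied to sixteenth (eighth + sixteenth) = 3; dotted eighth note = 3; dotted half note = 12.
Altogether 12 + 2 + 3 + 3 + 12 = 32.
32 equals 32, so the answer is Yes.

Yes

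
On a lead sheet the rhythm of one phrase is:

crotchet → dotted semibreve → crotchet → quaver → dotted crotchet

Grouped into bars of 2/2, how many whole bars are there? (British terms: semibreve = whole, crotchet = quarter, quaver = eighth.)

2

One bar of 2/2 = 8 eighth notes.
Each duration in eighth notes: crotchet = 2; dotted semibreve = 12; crotchet = 2; quaver = 1; dotted crotchet = 3.
Adding: 2 + 12 + 2 + 1 + 3 = 20.
20 ÷ 8 = 2 complete bars with 4 left over.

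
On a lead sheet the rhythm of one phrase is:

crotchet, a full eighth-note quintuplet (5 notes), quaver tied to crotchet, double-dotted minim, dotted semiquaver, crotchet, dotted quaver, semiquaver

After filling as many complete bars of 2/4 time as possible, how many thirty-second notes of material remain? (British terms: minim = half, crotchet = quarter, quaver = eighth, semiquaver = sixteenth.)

One bar of 2/4 = 16 thirty-second notes.
Express everything in thirty-second notes: crotchet = 8; a full eighth-note quintuplet (5 notes) (five quintuplet eighths span one half) = 16; quaver tied to crotchet (quaver + crotchet) = 12; double-dotted minim = 28; dotted semiquaver = 3; crotchet = 8; dotted quaver = 6; semiquaver = 2.
Altogether 8 + 16 + 12 + 28 + 3 + 8 + 6 + 2 = 83.
83 ÷ 16 = 5 complete bars with 3 thirty-second notes remaining.

3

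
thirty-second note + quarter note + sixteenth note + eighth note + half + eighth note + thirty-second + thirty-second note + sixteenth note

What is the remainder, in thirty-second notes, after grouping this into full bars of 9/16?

One bar of 9/16 = 18 thirty-second notes.
In thirty-second notes: thirty-second note = 1; quarter note = 8; sixteenth note = 2; eighth note = 4; half = 16; eighth note = 4; thirty-second = 1; thirty-second note = 1; sixteenth note = 2.
Sum: 1 + 8 + 2 + 4 + 16 + 4 + 1 + 1 + 2 = 39.
39 ÷ 18 = 2 complete bars with 3 thirty-second notes remaining.

3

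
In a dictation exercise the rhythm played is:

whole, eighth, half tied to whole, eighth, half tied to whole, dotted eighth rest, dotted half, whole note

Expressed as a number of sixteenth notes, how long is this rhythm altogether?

Express everything in sixteenth notes: whole = 16; eighth = 2; half tied to whole (half + whole) = 24; eighth = 2; half tied to whole (half + whole) = 24; dotted eighth rest = 3; dotted half = 12; whole note = 16.
Sum: 16 + 2 + 24 + 2 + 24 + 3 + 12 + 16 = 99 sixteenth notes.

99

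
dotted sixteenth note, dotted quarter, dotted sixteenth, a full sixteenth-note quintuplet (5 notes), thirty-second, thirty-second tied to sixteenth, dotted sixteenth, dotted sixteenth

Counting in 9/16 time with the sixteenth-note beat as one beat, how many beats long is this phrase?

18

One sixteenth-note beat = 2 thirty-second notes.
Express everything in thirty-second notes: dotted sixteenth note = 3; dotted quarter = 12; dotted sixteenth = 3; a full sixteenth-note quintuplet (5 notes) (five quintuplet sixteenths span one quarter) = 8; thirty-second = 1; thirty-second tied to sixteenth (thirty-second + sixteenth) = 3; dotted sixteenth = 3; dotted sixteenth = 3.
Adding: 3 + 12 + 3 + 8 + 1 + 3 + 3 + 3 = 36.
36 ÷ 2 = 18 beats.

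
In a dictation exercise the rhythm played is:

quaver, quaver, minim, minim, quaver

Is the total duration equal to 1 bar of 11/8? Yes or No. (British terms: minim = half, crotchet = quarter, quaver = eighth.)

One bar of 11/8 = 11 eighth notes.
Convert each value to eighth notes: quaver = 1; quaver = 1; minim = 4; minim = 4; quaver = 1.
Total: 1 + 1 + 4 + 4 + 1 = 11.
11 equals 11, so the answer is Yes.

Yes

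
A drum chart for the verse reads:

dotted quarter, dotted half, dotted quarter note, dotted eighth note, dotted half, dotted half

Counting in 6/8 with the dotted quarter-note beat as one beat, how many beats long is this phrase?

One dotted quarter-note beat = 6 sixteenth notes.
In sixteenth notes: dotted quarter = 6; dotted half = 12; dotted quarter note = 6; dotted eighth note = 3; dotted half = 12; dotted half = 12.
Adding: 6 + 12 + 6 + 3 + 12 + 12 = 51.
51 ÷ 6 = 8.5 beats.

8.5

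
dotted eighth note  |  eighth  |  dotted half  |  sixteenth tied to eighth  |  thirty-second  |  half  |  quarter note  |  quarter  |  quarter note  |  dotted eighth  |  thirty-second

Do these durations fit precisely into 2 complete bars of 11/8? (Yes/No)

Yes

One bar of 11/8 = 44 thirty-second notes, so 2 bars = 88.
Each duration in thirty-second notes: dotted eighth note = 6; eighth = 4; dotted half = 24; sixteenth tied to eighth (sixteenth + eighth) = 6; thirty-second = 1; half = 16; quarter note = 8; quarter = 8; quarter note = 8; dotted eighth = 6; thirty-second = 1.
Altogether 6 + 4 + 24 + 6 + 1 + 16 + 8 + 8 + 8 + 6 + 1 = 88.
88 equals 88, so the answer is Yes.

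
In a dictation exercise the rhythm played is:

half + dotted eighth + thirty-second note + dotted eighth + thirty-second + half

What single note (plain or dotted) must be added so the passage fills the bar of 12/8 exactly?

sixteenth note

The bar of 12/8 = 48 thirty-second notes.
Convert each value to thirty-second notes: half = 16; dotted eighth = 6; thirty-second note = 1; dotted eighth = 6; thirty-second = 1; half = 16.
Altogether 16 + 6 + 1 + 6 + 1 + 16 = 46.
Remaining: 48 − 46 = 2 thirty-second notes, which is a sixteenth note.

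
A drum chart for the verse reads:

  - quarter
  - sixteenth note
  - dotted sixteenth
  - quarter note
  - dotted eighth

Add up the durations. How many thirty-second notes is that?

27

Express everything in thirty-second notes: quarter = 8; sixteenth note = 2; dotted sixteenth = 3; quarter note = 8; dotted eighth = 6.
Total: 8 + 2 + 3 + 8 + 6 = 27 thirty-second notes.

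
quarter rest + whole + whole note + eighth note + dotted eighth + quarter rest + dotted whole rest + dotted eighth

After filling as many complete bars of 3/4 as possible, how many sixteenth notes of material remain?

0

One bar of 3/4 = 12 sixteenth notes.
Convert each value to sixteenth notes: quarter rest = 4; whole = 16; whole note = 16; eighth note = 2; dotted eighth = 3; quarter rest = 4; dotted whole rest = 24; dotted eighth = 3.
Adding: 4 + 16 + 16 + 2 + 3 + 4 + 24 + 3 = 72.
72 ÷ 12 = 6 complete bars with 0 sixteenth notes remaining.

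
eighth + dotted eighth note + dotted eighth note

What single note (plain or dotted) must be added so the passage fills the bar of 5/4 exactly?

The bar of 5/4 = 20 sixteenth notes.
Convert each value to sixteenth notes: eighth = 2; dotted eighth note = 3; dotted eighth note = 3.
Adding: 2 + 3 + 3 = 8.
Remaining: 20 − 8 = 12 sixteenth notes, which is a dotted half note.

dotted half note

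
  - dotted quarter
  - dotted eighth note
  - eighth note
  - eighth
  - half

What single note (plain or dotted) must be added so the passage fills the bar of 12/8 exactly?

The bar of 12/8 = 24 sixteenth notes.
Each duration in sixteenth notes: dotted quarter = 6; dotted eighth note = 3; eighth note = 2; eighth = 2; half = 8.
Altogether 6 + 3 + 2 + 2 + 8 = 21.
Remaining: 24 − 21 = 3 sixteenth notes, which is a dotted eighth note.

dotted eighth note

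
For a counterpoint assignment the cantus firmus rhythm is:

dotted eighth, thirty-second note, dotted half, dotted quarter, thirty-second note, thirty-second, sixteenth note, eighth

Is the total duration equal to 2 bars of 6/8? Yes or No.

One bar of 6/8 = 24 thirty-second notes, so 2 bars = 48.
Convert each value to thirty-second notes: dotted eighth = 6; thirty-second note = 1; dotted half = 24; dotted quarter = 12; thirty-second note = 1; thirty-second = 1; sixteenth note = 2; eighth = 4.
Altogether 6 + 1 + 24 + 12 + 1 + 1 + 2 + 4 = 51.
51 exceeds 48, so the answer is No.

No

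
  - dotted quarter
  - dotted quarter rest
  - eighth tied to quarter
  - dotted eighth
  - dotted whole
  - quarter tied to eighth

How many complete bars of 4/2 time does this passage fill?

1

One bar of 4/2 = 32 sixteenth notes.
Working in sixteenth notes: dotted quarter = 6; dotted quarter rest = 6; eighth tied to quarter (eighth + quarter) = 6; dotted eighth = 3; dotted whole = 24; quarter tied to eighth (quarter + eighth) = 6.
Adding: 6 + 6 + 6 + 3 + 24 + 6 = 51.
51 ÷ 32 = 1 complete bar with 19 left over.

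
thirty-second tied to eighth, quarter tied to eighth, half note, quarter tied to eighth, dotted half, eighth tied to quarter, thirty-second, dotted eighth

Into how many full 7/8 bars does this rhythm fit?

One bar of 7/8 = 28 thirty-second notes.
Convert each value to thirty-second notes: thirty-second tied to eighth (thirty-second + eighth) = 5; quarter tied to eighth (quarter + eighth) = 12; half note = 16; quarter tied to eighth (quarter + eighth) = 12; dotted half = 24; eighth tied to quarter (eighth + quarter) = 12; thirty-second = 1; dotted eighth = 6.
Sum: 5 + 12 + 16 + 12 + 24 + 12 + 1 + 6 = 88.
88 ÷ 28 = 3 complete bars with 4 left over.

3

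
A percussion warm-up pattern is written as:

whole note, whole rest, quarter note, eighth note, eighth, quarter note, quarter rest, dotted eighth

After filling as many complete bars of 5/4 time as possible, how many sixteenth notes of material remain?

One bar of 5/4 = 20 sixteenth notes.
In sixteenth notes: whole note = 16; whole rest = 16; quarter note = 4; eighth note = 2; eighth = 2; quarter note = 4; quarter rest = 4; dotted eighth = 3.
Adding: 16 + 16 + 4 + 2 + 2 + 4 + 4 + 3 = 51.
51 ÷ 20 = 2 complete bars with 11 sixteenth notes remaining.

11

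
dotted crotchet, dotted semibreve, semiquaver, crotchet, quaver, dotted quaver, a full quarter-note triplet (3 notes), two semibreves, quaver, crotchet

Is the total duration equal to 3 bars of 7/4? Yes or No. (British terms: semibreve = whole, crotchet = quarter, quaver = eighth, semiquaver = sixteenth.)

No

One bar of 7/4 = 28 sixteenth notes, so 3 bars = 84.
In sixteenth notes: dotted crotchet = 6; dotted semibreve = 24; semiquaver = 1; crotchet = 4; quaver = 2; dotted quaver = 3; a full quarter-note triplet (3 notes) (three triplet quarters span one half) = 8; semibreve = 16; semibreve = 16; quaver = 2; crotchet = 4.
Adding: 6 + 24 + 1 + 4 + 2 + 3 + 8 + 16 + 16 + 2 + 4 = 86.
86 exceeds 84, so the answer is No.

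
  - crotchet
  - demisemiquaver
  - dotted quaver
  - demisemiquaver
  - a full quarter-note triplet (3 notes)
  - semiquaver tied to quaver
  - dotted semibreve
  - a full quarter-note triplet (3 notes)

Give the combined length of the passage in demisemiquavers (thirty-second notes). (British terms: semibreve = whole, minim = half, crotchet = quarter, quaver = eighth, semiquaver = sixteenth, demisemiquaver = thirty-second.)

102

Each duration in thirty-second notes: crotchet = 8; demisemiquaver = 1; dotted quaver = 6; demisemiquaver = 1; a full quarter-note triplet (3 notes) (three triplet quarters span one half) = 16; semiquaver tied to quaver (semiquaver + quaver) = 6; dotted semibreve = 48; a full quarter-note triplet (3 notes) (three triplet quarters span one half) = 16.
Adding: 8 + 1 + 6 + 1 + 16 + 6 + 48 + 16 = 102 thirty-second notes.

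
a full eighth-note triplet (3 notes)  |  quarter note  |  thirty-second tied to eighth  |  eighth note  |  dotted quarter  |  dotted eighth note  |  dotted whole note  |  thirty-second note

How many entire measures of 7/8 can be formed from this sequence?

One bar of 7/8 = 28 thirty-second notes.
In thirty-second notes: a full eighth-note triplet (3 notes) (three triplet eighths span one quarter) = 8; quarter note = 8; thirty-second tied to eighth (thirty-second + eighth) = 5; eighth note = 4; dotted quarter = 12; dotted eighth note = 6; dotted whole note = 48; thirty-second note = 1.
Adding: 8 + 8 + 5 + 4 + 12 + 6 + 48 + 1 = 92.
92 ÷ 28 = 3 complete bars with 8 left over.

3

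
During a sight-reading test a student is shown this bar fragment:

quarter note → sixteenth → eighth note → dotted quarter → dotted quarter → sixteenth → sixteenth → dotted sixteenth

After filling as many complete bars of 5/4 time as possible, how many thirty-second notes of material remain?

5

One bar of 5/4 = 40 thirty-second notes.
Express everything in thirty-second notes: quarter note = 8; sixteenth = 2; eighth note = 4; dotted quarter = 12; dotted quarter = 12; sixteenth = 2; sixteenth = 2; dotted sixteenth = 3.
Adding: 8 + 2 + 4 + 12 + 12 + 2 + 2 + 3 = 45.
45 ÷ 40 = 1 complete bar with 5 thirty-second notes remaining.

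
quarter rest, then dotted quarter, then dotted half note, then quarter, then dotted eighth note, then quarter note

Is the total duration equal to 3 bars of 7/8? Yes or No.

No

One bar of 7/8 = 14 sixteenth notes, so 3 bars = 42.
Convert each value to sixteenth notes: quarter rest = 4; dotted quarter = 6; dotted half note = 12; quarter = 4; dotted eighth note = 3; quarter note = 4.
Altogether 4 + 6 + 12 + 4 + 3 + 4 = 33.
33 falls short of 42, so the answer is No.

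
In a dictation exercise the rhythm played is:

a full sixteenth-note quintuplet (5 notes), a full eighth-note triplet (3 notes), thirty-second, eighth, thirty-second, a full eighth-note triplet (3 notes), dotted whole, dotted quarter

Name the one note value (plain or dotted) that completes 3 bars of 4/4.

dotted eighth note

3 bars of 4/4 = 96 thirty-second notes.
In thirty-second notes: a full sixteenth-note quintuplet (5 notes) (five quintuplet sixteenths span one quarter) = 8; a full eighth-note triplet (3 notes) (three triplet eighths span one quarter) = 8; thirty-second = 1; eighth = 4; thirty-second = 1; a full eighth-note triplet (3 notes) (three triplet eighths span one quarter) = 8; dotted whole = 48; dotted quarter = 12.
Adding: 8 + 8 + 1 + 4 + 1 + 8 + 48 + 12 = 90.
Remaining: 96 − 90 = 6 thirty-second notes, which is a dotted eighth note.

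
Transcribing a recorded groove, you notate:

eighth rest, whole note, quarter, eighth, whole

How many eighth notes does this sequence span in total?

20

Working in eighth notes: eighth rest = 1; whole note = 8; quarter = 2; eighth = 1; whole = 8.
Adding: 1 + 8 + 2 + 1 + 8 = 20 eighth notes.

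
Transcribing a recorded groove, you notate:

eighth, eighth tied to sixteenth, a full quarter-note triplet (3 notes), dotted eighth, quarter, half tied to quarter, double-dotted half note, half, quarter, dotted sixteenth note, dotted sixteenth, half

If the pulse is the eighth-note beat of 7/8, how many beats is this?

34.5

One eighth-note beat = 4 thirty-second notes.
Each duration in thirty-second notes: eighth = 4; eighth tied to sixteenth (eighth + sixteenth) = 6; a full quarter-note triplet (3 notes) (three triplet quarters span one half) = 16; dotted eighth = 6; quarter = 8; half tied to quarter (half + quarter) = 24; double-dotted half note = 28; half = 16; quarter = 8; dotted sixteenth note = 3; dotted sixteenth = 3; half = 16.
Total: 4 + 6 + 16 + 6 + 8 + 24 + 28 + 16 + 8 + 3 + 3 + 16 = 138.
138 ÷ 4 = 34.5 beats.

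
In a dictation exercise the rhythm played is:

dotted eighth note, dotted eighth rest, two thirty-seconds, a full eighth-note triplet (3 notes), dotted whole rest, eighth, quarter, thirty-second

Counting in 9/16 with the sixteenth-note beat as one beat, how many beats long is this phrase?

One sixteenth-note beat = 2 thirty-second notes.
In thirty-second notes: dotted eighth note = 6; dotted eighth rest = 6; thirty-second = 1; thirty-second = 1; a full eighth-note triplet (3 notes) (three triplet eighths span one quarter) = 8; dotted whole rest = 48; eighth = 4; quarter = 8; thirty-second = 1.
Adding: 6 + 6 + 1 + 1 + 8 + 48 + 4 + 8 + 1 = 83.
83 ÷ 2 = 41.5 beats.

41.5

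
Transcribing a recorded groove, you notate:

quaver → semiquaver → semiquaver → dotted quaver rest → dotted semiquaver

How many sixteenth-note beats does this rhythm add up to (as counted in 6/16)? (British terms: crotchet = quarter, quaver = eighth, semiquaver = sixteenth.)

One sixteenth-note beat = 2 thirty-second notes.
Working in thirty-second notes: quaver = 4; semiquaver = 2; semiquaver = 2; dotted quaver rest = 6; dotted semiquaver = 3.
Altogether 4 + 2 + 2 + 6 + 3 = 17.
17 ÷ 2 = 8.5 beats.

8.5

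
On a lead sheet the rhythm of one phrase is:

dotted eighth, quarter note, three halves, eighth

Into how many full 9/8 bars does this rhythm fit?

1

One bar of 9/8 = 18 sixteenth notes.
Express everything in sixteenth notes: dotted eighth = 3; quarter note = 4; half = 8; half = 8; half = 8; eighth = 2.
Adding: 3 + 4 + 8 + 8 + 8 + 2 = 33.
33 ÷ 18 = 1 complete bar with 15 left over.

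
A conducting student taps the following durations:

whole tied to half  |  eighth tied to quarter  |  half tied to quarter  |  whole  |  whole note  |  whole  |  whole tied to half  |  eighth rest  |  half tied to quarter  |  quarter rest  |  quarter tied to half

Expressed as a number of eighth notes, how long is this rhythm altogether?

Each duration in eighth notes: whole tied to half (whole + half) = 12; eighth tied to quarter (eighth + quarter) = 3; half tied to quarter (half + quarter) = 6; whole = 8; whole note = 8; whole = 8; whole tied to half (whole + half) = 12; eighth rest = 1; half tied to quarter (half + quarter) = 6; quarter rest = 2; quarter tied to half (quarter + half) = 6.
Altogether 12 + 3 + 6 + 8 + 8 + 8 + 12 + 1 + 6 + 2 + 6 = 72 eighth notes.

72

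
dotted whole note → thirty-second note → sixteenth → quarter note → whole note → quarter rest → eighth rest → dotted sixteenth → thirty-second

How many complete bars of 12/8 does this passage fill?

One bar of 12/8 = 48 thirty-second notes.
Each duration in thirty-second notes: dotted whole note = 48; thirty-second note = 1; sixteenth = 2; quarter note = 8; whole note = 32; quarter rest = 8; eighth rest = 4; dotted sixteenth = 3; thirty-second = 1.
Total: 48 + 1 + 2 + 8 + 32 + 8 + 4 + 3 + 1 = 107.
107 ÷ 48 = 2 complete bars with 11 left over.

2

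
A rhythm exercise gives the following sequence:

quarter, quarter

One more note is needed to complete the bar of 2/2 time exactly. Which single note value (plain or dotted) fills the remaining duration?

The bar of 2/2 = 4 quarter notes.
Each duration in quarter notes: quarter = 1; quarter = 1.
Sum: 1 + 1 = 2.
Remaining: 4 − 2 = 2 quarter notes, which is a half note.

half note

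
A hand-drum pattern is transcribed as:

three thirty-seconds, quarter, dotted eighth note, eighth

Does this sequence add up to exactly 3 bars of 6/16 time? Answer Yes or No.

One bar of 6/16 = 12 thirty-second notes, so 3 bars = 36.
Express everything in thirty-second notes: thirty-second = 1; thirty-second = 1; thirty-second = 1; quarter = 8; dotted eighth note = 6; eighth = 4.
Sum: 1 + 1 + 1 + 8 + 6 + 4 = 21.
21 falls short of 36, so the answer is No.

No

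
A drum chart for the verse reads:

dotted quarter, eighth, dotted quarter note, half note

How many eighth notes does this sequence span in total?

In eighth notes: dotted quarter = 3; eighth = 1; dotted quarter note = 3; half note = 4.
Altogether 3 + 1 + 3 + 4 = 11 eighth notes.

11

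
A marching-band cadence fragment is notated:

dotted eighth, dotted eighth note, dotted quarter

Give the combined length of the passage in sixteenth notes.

In sixteenth notes: dotted eighth = 3; dotted eighth note = 3; dotted quarter = 6.
Adding: 3 + 3 + 6 = 12 sixteenth notes.

12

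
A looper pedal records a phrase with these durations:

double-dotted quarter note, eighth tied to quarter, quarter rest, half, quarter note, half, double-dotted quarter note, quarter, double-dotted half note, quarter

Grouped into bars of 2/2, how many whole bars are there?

One bar of 2/2 = 16 sixteenth notes.
Each duration in sixteenth notes: double-dotted quarter note = 7; eighth tied to quarter (eighth + quarter) = 6; quarter rest = 4; half = 8; quarter note = 4; half = 8; double-dotted quarter note = 7; quarter = 4; double-dotted half note = 14; quarter = 4.
Sum: 7 + 6 + 4 + 8 + 4 + 8 + 7 + 4 + 14 + 4 = 66.
66 ÷ 16 = 4 complete bars with 2 left over.

4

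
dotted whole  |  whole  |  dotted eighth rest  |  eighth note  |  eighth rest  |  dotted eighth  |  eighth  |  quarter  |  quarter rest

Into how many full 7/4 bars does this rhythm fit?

One bar of 7/4 = 28 sixteenth notes.
Each duration in sixteenth notes: dotted whole = 24; whole = 16; dotted eighth rest = 3; eighth note = 2; eighth rest = 2; dotted eighth = 3; eighth = 2; quarter = 4; quarter rest = 4.
Total: 24 + 16 + 3 + 2 + 2 + 3 + 2 + 4 + 4 = 60.
60 ÷ 28 = 2 complete bars with 4 left over.

2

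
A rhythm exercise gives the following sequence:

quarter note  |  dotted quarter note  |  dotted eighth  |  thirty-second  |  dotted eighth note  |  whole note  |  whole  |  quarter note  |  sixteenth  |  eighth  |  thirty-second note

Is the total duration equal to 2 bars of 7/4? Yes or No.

Yes

One bar of 7/4 = 56 thirty-second notes, so 2 bars = 112.
Express everything in thirty-second notes: quarter note = 8; dotted quarter note = 12; dotted eighth = 6; thirty-second = 1; dotted eighth note = 6; whole note = 32; whole = 32; quarter note = 8; sixteenth = 2; eighth = 4; thirty-second note = 1.
Altogether 8 + 12 + 6 + 1 + 6 + 32 + 32 + 8 + 2 + 4 + 1 = 112.
112 equals 112, so the answer is Yes.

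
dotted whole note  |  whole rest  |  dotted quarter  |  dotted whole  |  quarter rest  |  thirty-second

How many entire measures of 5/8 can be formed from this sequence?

One bar of 5/8 = 20 thirty-second notes.
Convert each value to thirty-second notes: dotted whole note = 48; whole rest = 32; dotted quarter = 12; dotted whole = 48; quarter rest = 8; thirty-second = 1.
Sum: 48 + 32 + 12 + 48 + 8 + 1 = 149.
149 ÷ 20 = 7 complete bars with 9 left over.

7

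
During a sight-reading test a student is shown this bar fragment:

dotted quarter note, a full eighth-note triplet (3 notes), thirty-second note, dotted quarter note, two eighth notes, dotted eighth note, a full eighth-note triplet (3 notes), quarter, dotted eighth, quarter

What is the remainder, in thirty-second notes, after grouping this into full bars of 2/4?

13

One bar of 2/4 = 16 thirty-second notes.
Working in thirty-second notes: dotted quarter note = 12; a full eighth-note triplet (3 notes) (three triplet eighths span one quarter) = 8; thirty-second note = 1; dotted quarter note = 12; eighth note = 4; eighth note = 4; dotted eighth note = 6; a full eighth-note triplet (3 notes) (three triplet eighths span one quarter) = 8; quarter = 8; dotted eighth = 6; quarter = 8.
Altogether 12 + 8 + 1 + 12 + 4 + 4 + 6 + 8 + 8 + 6 + 8 = 77.
77 ÷ 16 = 4 complete bars with 13 thirty-second notes remaining.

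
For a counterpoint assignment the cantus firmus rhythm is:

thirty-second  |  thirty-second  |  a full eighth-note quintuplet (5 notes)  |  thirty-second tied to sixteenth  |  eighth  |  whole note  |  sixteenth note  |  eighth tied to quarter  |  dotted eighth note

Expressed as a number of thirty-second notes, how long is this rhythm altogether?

77

In thirty-second notes: thirty-second = 1; thirty-second = 1; a full eighth-note quintuplet (5 notes) (five quintuplet eighths span one half) = 16; thirty-second tied to sixteenth (thirty-second + sixteenth) = 3; eighth = 4; whole note = 32; sixteenth note = 2; eighth tied to quarter (eighth + quarter) = 12; dotted eighth note = 6.
Altogether 1 + 1 + 16 + 3 + 4 + 32 + 2 + 12 + 6 = 77 thirty-second notes.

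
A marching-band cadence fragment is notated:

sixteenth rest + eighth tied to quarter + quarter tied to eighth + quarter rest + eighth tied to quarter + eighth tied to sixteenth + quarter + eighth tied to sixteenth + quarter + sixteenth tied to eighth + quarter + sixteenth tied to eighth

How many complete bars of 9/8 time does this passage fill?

One bar of 9/8 = 18 sixteenth notes.
In sixteenth notes: sixteenth rest = 1; eighth tied to quarter (eighth + quarter) = 6; quarter tied to eighth (quarter + eighth) = 6; quarter rest = 4; eighth tied to quarter (eighth + quarter) = 6; eighth tied to sixteenth (eighth + sixteenth) = 3; quarter = 4; eighth tied to sixteenth (eighth + sixteenth) = 3; quarter = 4; sixteenth tied to eighth (sixteenth + eighth) = 3; quarter = 4; sixteenth tied to eighth (sixteenth + eighth) = 3.
Sum: 1 + 6 + 6 + 4 + 6 + 3 + 4 + 3 + 4 + 3 + 4 + 3 = 47.
47 ÷ 18 = 2 complete bars with 11 left over.

2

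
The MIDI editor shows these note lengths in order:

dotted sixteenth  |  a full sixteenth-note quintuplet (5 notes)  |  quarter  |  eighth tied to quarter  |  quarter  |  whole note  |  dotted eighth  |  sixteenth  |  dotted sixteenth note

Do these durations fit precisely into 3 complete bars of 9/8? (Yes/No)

No

One bar of 9/8 = 36 thirty-second notes, so 3 bars = 108.
Convert each value to thirty-second notes: dotted sixteenth = 3; a full sixteenth-note quintuplet (5 notes) (five quintuplet sixteenths span one quarter) = 8; quarter = 8; eighth tied to quarter (eighth + quarter) = 12; quarter = 8; whole note = 32; dotted eighth = 6; sixteenth = 2; dotted sixteenth note = 3.
Adding: 3 + 8 + 8 + 12 + 8 + 32 + 6 + 2 + 3 = 82.
82 falls short of 108, so the answer is No.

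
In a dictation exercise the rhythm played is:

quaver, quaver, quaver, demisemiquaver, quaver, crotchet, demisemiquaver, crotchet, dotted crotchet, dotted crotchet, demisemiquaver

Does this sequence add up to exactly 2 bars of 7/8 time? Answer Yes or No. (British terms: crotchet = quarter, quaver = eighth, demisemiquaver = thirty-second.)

No

One bar of 7/8 = 28 thirty-second notes, so 2 bars = 56.
Working in thirty-second notes: quaver = 4; quaver = 4; quaver = 4; demisemiquaver = 1; quaver = 4; crotchet = 8; demisemiquaver = 1; crotchet = 8; dotted crotchet = 12; dotted crotchet = 12; demisemiquaver = 1.
Total: 4 + 4 + 4 + 1 + 4 + 8 + 1 + 8 + 12 + 12 + 1 = 59.
59 exceeds 56, so the answer is No.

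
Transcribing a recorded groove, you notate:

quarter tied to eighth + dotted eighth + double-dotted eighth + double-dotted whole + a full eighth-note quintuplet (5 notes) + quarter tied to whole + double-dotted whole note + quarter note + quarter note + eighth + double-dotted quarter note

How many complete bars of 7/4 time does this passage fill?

One bar of 7/4 = 56 thirty-second notes.
Working in thirty-second notes: quarter tied to eighth (quarter + eighth) = 12; dotted eighth = 6; double-dotted eighth = 7; double-dotted whole = 56; a full eighth-note quintuplet (5 notes) (five quintuplet eighths span one half) = 16; quarter tied to whole (quarter + whole) = 40; double-dotted whole note = 56; quarter note = 8; quarter note = 8; eighth = 4; double-dotted quarter note = 14.
Total: 12 + 6 + 7 + 56 + 16 + 40 + 56 + 8 + 8 + 4 + 14 = 227.
227 ÷ 56 = 4 complete bars with 3 left over.

4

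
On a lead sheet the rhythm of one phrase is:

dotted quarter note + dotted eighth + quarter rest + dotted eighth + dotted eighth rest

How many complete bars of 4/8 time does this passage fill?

2

One bar of 4/8 = 8 sixteenth notes.
Express everything in sixteenth notes: dotted quarter note = 6; dotted eighth = 3; quarter rest = 4; dotted eighth = 3; dotted eighth rest = 3.
Sum: 6 + 3 + 4 + 3 + 3 = 19.
19 ÷ 8 = 2 complete bars with 3 left over.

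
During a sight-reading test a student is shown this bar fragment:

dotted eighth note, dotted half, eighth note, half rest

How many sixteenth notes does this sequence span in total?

25

Each duration in sixteenth notes: dotted eighth note = 3; dotted half = 12; eighth note = 2; half rest = 8.
Altogether 3 + 12 + 2 + 8 = 25 sixteenth notes.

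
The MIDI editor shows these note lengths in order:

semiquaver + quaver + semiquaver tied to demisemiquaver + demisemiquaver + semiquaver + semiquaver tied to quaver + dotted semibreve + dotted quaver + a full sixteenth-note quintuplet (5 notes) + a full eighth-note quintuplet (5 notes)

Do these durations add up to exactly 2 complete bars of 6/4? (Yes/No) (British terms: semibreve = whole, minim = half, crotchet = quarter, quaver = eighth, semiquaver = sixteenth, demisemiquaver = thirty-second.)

Yes

One bar of 6/4 = 48 thirty-second notes, so 2 bars = 96.
Convert each value to thirty-second notes: semiquaver = 2; quaver = 4; semiquaver tied to demisemiquaver (semiquaver + demisemiquaver) = 3; demisemiquaver = 1; semiquaver = 2; semiquaver tied to quaver (semiquaver + quaver) = 6; dotted semibreve = 48; dotted quaver = 6; a full sixteenth-note quintuplet (5 notes) (five quintuplet sixteenths span one quarter) = 8; a full eighth-note quintuplet (5 notes) (five quintuplet eighths span one half) = 16.
Sum: 2 + 4 + 3 + 1 + 2 + 6 + 48 + 6 + 8 + 16 = 96.
96 equals 96, so the answer is Yes.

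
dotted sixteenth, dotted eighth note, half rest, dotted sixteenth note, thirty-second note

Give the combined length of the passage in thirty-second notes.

29

Express everything in thirty-second notes: dotted sixteenth = 3; dotted eighth note = 6; half rest = 16; dotted sixteenth note = 3; thirty-second note = 1.
Altogether 3 + 6 + 16 + 3 + 1 = 29 thirty-second notes.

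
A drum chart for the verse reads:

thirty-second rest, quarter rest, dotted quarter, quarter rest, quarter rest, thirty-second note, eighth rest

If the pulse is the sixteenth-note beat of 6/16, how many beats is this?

21

One sixteenth-note beat = 2 thirty-second notes.
Working in thirty-second notes: thirty-second rest = 1; quarter rest = 8; dotted quarter = 12; quarter rest = 8; quarter rest = 8; thirty-second note = 1; eighth rest = 4.
Sum: 1 + 8 + 12 + 8 + 8 + 1 + 4 = 42.
42 ÷ 2 = 21 beats.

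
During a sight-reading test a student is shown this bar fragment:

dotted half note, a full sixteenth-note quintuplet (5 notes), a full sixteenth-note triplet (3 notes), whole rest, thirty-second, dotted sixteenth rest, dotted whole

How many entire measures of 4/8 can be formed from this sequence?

7

One bar of 4/8 = 16 thirty-second notes.
Working in thirty-second notes: dotted half note = 24; a full sixteenth-note quintuplet (5 notes) (five quintuplet sixteenths span one quarter) = 8; a full sixteenth-note triplet (3 notes) (three triplet sixteenths span one eighth) = 4; whole rest = 32; thirty-second = 1; dotted sixteenth rest = 3; dotted whole = 48.
Adding: 24 + 8 + 4 + 32 + 1 + 3 + 48 = 120.
120 ÷ 16 = 7 complete bars with 8 left over.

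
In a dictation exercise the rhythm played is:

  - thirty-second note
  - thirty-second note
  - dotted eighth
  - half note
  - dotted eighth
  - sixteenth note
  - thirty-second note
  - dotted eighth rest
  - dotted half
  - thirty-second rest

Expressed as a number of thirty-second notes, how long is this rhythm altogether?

Working in thirty-second notes: thirty-second note = 1; thirty-second note = 1; dotted eighth = 6; half note = 16; dotted eighth = 6; sixteenth note = 2; thirty-second note = 1; dotted eighth rest = 6; dotted half = 24; thirty-second rest = 1.
Adding: 1 + 1 + 6 + 16 + 6 + 2 + 1 + 6 + 24 + 1 = 64 thirty-second notes.

64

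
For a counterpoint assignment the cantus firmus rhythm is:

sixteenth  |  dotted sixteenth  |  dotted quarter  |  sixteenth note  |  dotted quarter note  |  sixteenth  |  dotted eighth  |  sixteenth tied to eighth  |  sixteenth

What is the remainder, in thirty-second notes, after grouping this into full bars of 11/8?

3

One bar of 11/8 = 44 thirty-second notes.
Express everything in thirty-second notes: sixteenth = 2; dotted sixteenth = 3; dotted quarter = 12; sixteenth note = 2; dotted quarter note = 12; sixteenth = 2; dotted eighth = 6; sixteenth tied to eighth (sixteenth + eighth) = 6; sixteenth = 2.
Total: 2 + 3 + 12 + 2 + 12 + 2 + 6 + 6 + 2 = 47.
47 ÷ 44 = 1 complete bar with 3 thirty-second notes remaining.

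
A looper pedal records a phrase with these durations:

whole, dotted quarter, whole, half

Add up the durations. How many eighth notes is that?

In eighth notes: whole = 8; dotted quarter = 3; whole = 8; half = 4.
Total: 8 + 3 + 8 + 4 = 23 eighth notes.

23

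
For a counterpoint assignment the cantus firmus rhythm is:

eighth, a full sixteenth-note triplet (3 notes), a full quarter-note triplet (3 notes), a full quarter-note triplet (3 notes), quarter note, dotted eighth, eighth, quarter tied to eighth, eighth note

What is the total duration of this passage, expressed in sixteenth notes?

Working in sixteenth notes: eighth = 2; a full sixteenth-note triplet (3 notes) (three triplet sixteenths span one eighth) = 2; a full quarter-note triplet (3 notes) (three triplet quarters span one half) = 8; a full quarter-note triplet (3 notes) (three triplet quarters span one half) = 8; quarter note = 4; dotted eighth = 3; eighth = 2; quarter tied to eighth (quarter + eighth) = 6; eighth note = 2.
Sum: 2 + 2 + 8 + 8 + 4 + 3 + 2 + 6 + 2 = 37 sixteenth notes.

37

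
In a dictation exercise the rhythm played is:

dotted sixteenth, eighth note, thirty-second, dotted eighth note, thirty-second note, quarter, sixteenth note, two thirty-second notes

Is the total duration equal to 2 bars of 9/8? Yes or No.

One bar of 9/8 = 36 thirty-second notes, so 2 bars = 72.
Working in thirty-second notes: dotted sixteenth = 3; eighth note = 4; thirty-second = 1; dotted eighth note = 6; thirty-second note = 1; quarter = 8; sixteenth note = 2; thirty-second note = 1; thirty-second note = 1.
Altogether 3 + 4 + 1 + 6 + 1 + 8 + 2 + 1 + 1 = 27.
27 falls short of 72, so the answer is No.

No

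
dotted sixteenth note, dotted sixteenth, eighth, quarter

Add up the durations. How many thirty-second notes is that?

18

Convert each value to thirty-second notes: dotted sixteenth note = 3; dotted sixteenth = 3; eighth = 4; quarter = 8.
Altogether 3 + 3 + 4 + 8 = 18 thirty-second notes.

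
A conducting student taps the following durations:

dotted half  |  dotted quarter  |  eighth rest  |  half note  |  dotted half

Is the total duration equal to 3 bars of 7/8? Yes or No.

No

One bar of 7/8 = 7 eighth notes, so 3 bars = 21.
In eighth notes: dotted half = 6; dotted quarter = 3; eighth rest = 1; half note = 4; dotted half = 6.
Altogether 6 + 3 + 1 + 4 + 6 = 20.
20 falls short of 21, so the answer is No.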